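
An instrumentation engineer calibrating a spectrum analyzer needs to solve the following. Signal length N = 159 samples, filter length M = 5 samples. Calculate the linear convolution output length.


Linear convolution output length:
L = N + M - 1
  = 159 + 5 - 1
  = 163 samples

163


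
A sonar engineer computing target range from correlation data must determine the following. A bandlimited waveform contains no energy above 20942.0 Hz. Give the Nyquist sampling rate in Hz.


The Nyquist rate is twice the maximum frequency component.
fs_min = 2 * fmax
      = 2 * 20942.0
      = 41884.0 Hz

41884.0


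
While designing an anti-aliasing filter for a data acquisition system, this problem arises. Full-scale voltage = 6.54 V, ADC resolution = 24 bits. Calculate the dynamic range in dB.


Dynamic range from full-scale to LSB:
V_min = V_max / 2^bits = 6.54 / 2^24
DR = 20 * log10(V_max / V_min)
   = 20 * log10(2^24)
   = 20 * 24 * log10(2)
   = 144.49 dB

144.49 dB


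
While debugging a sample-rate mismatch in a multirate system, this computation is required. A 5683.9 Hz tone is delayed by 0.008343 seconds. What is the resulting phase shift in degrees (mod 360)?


Phase shift from frequency and time delay:
phi = 360 * f * t_delay
    = 360 * 5683.9 * 0.008343
    = 17071.48 degrees
    mod 360 = 151.48 degrees

151.48 degrees


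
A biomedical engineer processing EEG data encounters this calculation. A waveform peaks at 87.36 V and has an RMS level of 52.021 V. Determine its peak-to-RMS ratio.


Crest factor is the ratio of peak to RMS:
CF = V_peak / V_rms
   = 87.36 / 52.021
   = 1.6793

1.6793


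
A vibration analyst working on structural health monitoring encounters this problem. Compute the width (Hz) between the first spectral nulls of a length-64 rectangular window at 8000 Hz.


Main lobe width for a rectangular window:
Width = 2 * fs / N
      = 2 * 8000 / 64
      = 16000 / 64
      = 250.0 Hz

250.0 Hz


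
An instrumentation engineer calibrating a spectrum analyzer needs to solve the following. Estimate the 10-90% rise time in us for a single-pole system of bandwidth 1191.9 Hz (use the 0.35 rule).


Rise time from bandwidth relationship:
tr = 0.35 / BW
   = 0.35 / 1191.9
   = 0.000293648796 s
   = 293.6488 us

293.6488 us


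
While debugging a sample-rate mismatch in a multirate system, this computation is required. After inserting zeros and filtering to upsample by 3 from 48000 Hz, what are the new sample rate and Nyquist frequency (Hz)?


Step 1 — output sample rate after interpolation by L:
fs_out = L * fs_in = 3 * 48000 = 144000 Hz

Step 2 — Nyquist frequency of the output stream:
f_Nyq = fs_out / 2 = 144000 / 2 = 72000.0 Hz

fs_out = 144000 Hz; f_Nyquist = 72000.0 Hz


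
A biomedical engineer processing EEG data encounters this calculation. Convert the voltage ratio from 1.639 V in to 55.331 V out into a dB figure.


Voltage gain in dB:
G = 20 * log10(Vout / Vin)
  = 20 * log10(55.331 / 1.639)
  = 20 * log10(33.758999)
  = 20 * 1.52839
  = 30.57 dB

30.57 dB


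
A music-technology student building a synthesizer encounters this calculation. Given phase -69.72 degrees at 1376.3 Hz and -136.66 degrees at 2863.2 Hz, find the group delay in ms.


Group delay from phase difference:
tau = -d(phi)/d(omega)
d(phi) = -66.94 deg = -1.168323 rad
d(omega) = 2*pi*(2863.2 - 1376.3) = 9342.4682 rad/s
tau = -(-1.168323) / 9342.4682
    = 0.1251 ms

0.1251 ms


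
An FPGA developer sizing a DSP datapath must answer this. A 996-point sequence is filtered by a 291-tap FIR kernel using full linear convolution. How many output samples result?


Linear convolution output length:
L = N + M - 1
  = 996 + 291 - 1
  = 1286 samples

1286


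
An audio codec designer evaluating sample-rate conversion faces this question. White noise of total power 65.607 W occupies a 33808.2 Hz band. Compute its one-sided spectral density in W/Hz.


Power spectral density:
PSD = P / BW
    = 65.607 / 33808.2
    = 0.00194056 W/Hz

0.00194056 W/Hz


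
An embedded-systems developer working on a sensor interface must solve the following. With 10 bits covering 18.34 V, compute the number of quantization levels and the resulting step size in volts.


Step 1 — number of quantization levels:
L = 2^N = 2^10 = 1024

Step 2 — LSB step size:
delta = Vfs / L
      = 18.34 / 1024
      = 0.01791016 V

Levels = 1024; step size = 0.01791016 V


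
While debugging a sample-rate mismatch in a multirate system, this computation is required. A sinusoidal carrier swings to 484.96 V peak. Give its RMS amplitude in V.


RMS voltage for a sinusoidal waveform:
V_rms = V_peak / sqrt(2)
      = 484.96 / 1.414214
      = 342.919 V

342.919 V


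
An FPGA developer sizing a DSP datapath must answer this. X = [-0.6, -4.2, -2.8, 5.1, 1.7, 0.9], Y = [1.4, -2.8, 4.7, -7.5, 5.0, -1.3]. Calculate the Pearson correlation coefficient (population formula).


Pearson correlation coefficient (population):
r = cov(X,Y) / (std(X) * std(Y))
Mean X = 0.0167, Mean Y = -0.0833
Cov(X,Y) = -5.525278
Std(X) = 3.042705, Std(Y) = 4.373944
r = -0.4152

-0.4152


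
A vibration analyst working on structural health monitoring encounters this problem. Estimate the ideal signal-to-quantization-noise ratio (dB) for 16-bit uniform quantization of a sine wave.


Theoretical SNR for a full-scale sinusoid:
SNR = 6.02 * N + 1.76
    = 6.02 * 16 + 1.76
    = 96.32 + 1.76
    = 98.08 dB

98.08 dB


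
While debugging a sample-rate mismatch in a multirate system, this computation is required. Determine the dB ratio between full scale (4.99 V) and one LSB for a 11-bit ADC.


Dynamic range from full-scale to LSB:
V_min = V_max / 2^bits = 4.99 / 2^11
DR = 20 * log10(V_max / V_min)
   = 20 * log10(2^11)
   = 20 * 11 * log10(2)
   = 66.23 dB

66.23 dB


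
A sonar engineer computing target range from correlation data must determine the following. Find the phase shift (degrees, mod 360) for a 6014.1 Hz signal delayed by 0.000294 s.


Phase shift from frequency and time delay:
phi = 360 * f * t_delay
    = 360 * 6014.1 * 0.000294
    = 636.53 degrees
    mod 360 = 276.53 degrees

276.53 degrees


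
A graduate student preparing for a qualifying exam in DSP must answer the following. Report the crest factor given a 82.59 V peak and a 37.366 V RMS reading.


Crest factor is the ratio of peak to RMS:
CF = V_peak / V_rms
   = 82.59 / 37.366
   = 2.2103

2.2103


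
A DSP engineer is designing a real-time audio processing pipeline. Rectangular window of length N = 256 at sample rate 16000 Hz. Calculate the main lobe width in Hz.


Main lobe width for a rectangular window:
Width = 2 * fs / N
      = 2 * 16000 / 256
      = 32000 / 256
      = 125.0 Hz

125.0 Hz


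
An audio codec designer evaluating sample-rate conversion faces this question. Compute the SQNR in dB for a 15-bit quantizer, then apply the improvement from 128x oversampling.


Step 1 — baseline SQNR at Nyquist:
SQNR_base = 6.02*N + 1.76
          = 6.02*15 + 1.76
          = 92.06 dB

Step 2 — oversampling processing gain:
G = 10*log10(OSR) = 10*log10(128) = 21.07 dB

Step 3 — total:
SQNR_total = 92.06 + 21.07 = 113.13 dB

Base SQNR = 92.06 dB; oversampled SQNR = 113.13 dB


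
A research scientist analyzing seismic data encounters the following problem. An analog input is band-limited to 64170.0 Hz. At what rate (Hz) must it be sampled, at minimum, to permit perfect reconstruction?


The Nyquist rate is twice the maximum frequency component.
fs_min = 2 * fmax
      = 2 * 64170.0
      = 128340.0 Hz

128340.0


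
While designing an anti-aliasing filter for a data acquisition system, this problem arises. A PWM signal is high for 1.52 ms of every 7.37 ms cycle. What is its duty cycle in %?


Duty cycle as a percentage:
DC = (t_on / T) * 100
   = (1.52 / 7.37) * 100
   = 0.206242 * 100
   = 20.62 %

20.62 %


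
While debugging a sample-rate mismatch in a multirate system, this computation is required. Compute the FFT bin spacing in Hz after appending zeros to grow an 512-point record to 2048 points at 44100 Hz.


Frequency resolution after zero-padding:
N_padded = 512 * 4 = 2048
df = fs / N_padded
   = 44100 / 2048
   = 21.5332 Hz

21.5332 Hz


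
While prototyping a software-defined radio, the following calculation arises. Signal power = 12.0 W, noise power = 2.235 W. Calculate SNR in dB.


SNR in decibels:
SNR = 10 * log10(Ps / Pn)
    = 10 * log10(12.0 / 2.235)
    = 10 * log10(5.3691)
    = 10 * 0.7299
    = 7.3 dB

7.3 dB


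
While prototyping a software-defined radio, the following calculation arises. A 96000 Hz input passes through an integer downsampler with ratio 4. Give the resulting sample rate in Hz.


Decimation reduces the sample rate:
fs_out = fs_in / M
       = 96000 / 4
       = 24000.0 Hz

24000.0 Hz


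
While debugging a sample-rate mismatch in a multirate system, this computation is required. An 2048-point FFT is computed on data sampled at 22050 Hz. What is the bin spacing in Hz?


DFT frequency resolution:
df = fs / N
   = 22050 / 2048
   = 10.7666 Hz

10.7666 Hz


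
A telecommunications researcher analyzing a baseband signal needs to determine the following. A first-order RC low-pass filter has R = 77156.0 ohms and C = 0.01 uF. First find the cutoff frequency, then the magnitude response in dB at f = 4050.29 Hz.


Step 1 — cutoff frequency:
fc = 1 / (2*pi*R*C)
C = 0.01 uF = 1e-08 F
fc = 1 / (2*pi*77156.0*1e-08)
   = 206.277 Hz

Step 2 — magnitude at f = 4050.29 Hz:
|H(f)| = 1 / sqrt(1 + (f/fc)^2)
f/fc = 4050.29 / 206.277 = 19.635199
|H| = 1 / sqrt(1 + 385.54104) = 0.050863
|H|_dB = 20*log10(0.050863) = -25.87 dB

fc = 206.277 Hz; |H(4050.29 Hz)| = -25.87 dB


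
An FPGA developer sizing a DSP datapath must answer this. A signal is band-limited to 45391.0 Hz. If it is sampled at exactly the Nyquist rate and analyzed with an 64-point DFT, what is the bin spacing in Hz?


Step 1 — Nyquist sampling rate:
fs = 2 * fmax = 2 * 45391.0 = 90782.0 Hz

Step 2 — DFT bin spacing:
df = fs / N = 90782.0 / 64 = 1418.4688 Hz

1418.4688 Hz


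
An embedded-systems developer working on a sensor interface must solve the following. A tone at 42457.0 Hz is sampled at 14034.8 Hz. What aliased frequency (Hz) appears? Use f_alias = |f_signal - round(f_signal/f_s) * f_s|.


Compute the nearest integer multiple of fs to the signal:
n = round(42457.0 / 14034.8) = 3
f_alias = |42457.0 - 3 * 14034.8|
        = |42457.0 - 42104.4|
        = 352.6 Hz

352.6


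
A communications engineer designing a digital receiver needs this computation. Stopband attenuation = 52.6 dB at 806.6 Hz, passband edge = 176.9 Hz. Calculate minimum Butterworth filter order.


Butterworth filter order formula:
n = log10(10^(A/10) - 1) / (2 * log10(f_stop/f_pass))
10^(52.6/10) - 1 = 181969.0859
f_stop/f_pass = 806.6 / 176.9 = 4.5596
n = 3.9913 -> ceil = 4

4


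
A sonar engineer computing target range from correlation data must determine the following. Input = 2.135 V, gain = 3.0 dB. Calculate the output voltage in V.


Output voltage from dB gain:
V_out = V_in * 10^(gain_dB / 20)
      = 2.135 * 10^(3.0 / 20)
      = 2.135 * 1.412538
      = 3.0158 V

3.0158 V


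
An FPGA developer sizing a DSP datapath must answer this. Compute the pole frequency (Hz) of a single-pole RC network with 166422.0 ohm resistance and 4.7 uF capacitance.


Cutoff frequency of a first-order RC filter:
fc = 1 / (2 * pi * R * C)
C = 4.7 uF = 4.7e-06 F
fc = 1 / (2 * pi * 166422.0 * 4.7e-06)
   = 1 / 4.9146032463998
   = 0.203475 Hz

0.203475 Hz


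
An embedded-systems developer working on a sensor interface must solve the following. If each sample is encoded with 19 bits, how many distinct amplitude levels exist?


Number of quantization levels = 2^N
= 2^19
= 524288

524288


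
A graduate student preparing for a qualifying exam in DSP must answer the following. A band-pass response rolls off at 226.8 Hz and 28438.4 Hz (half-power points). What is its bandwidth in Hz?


Bandwidth is the difference of -3dB frequencies:
BW = f_high - f_low
   = 28438.4 - 226.8
   = 28211.6 Hz

28211.6 Hz


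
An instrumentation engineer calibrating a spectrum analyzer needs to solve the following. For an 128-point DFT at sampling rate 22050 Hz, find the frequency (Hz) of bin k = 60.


Frequency of DFT bin k:
f_k = k * fs / N
    = 60 * 22050 / 128
    = 1323000 / 128
    = 10335.938 Hz

10335.938 Hz


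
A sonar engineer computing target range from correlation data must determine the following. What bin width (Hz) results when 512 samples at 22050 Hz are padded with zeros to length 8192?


Frequency resolution after zero-padding:
N_padded = 512 * 16 = 8192
df = fs / N_padded
   = 22050 / 8192
   = 2.6917 Hz

2.6917 Hz


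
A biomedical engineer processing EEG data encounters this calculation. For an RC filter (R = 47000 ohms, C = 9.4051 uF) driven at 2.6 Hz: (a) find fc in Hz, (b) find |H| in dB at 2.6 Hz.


Step 1 — cutoff frequency:
fc = 1 / (2*pi*R*C)
C = 9.4051 uF = 9.4051e-06 F
fc = 1 / (2*pi*47000*9.4051e-06)
   = 0.360047 Hz

Step 2 — magnitude at f = 2.6 Hz:
|H(f)| = 1 / sqrt(1 + (f/fc)^2)
f/fc = 2.6 / 0.360047 = 7.221279
|H| = 1 / sqrt(1 + 52.14687) = 0.1371706
|H|_dB = 20*log10(0.1371706) = -17.25 dB

fc = 0.360047 Hz; |H(2.6 Hz)| = -17.25 dB


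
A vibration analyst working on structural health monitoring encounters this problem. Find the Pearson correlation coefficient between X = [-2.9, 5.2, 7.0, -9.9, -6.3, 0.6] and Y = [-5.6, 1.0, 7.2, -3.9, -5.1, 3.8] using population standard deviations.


Pearson correlation coefficient (population):
r = cov(X,Y) / (std(X) * std(Y))
Mean X = -1.05, Mean Y = -0.4333
Cov(X,Y) = 23.688333
Std(X) = 5.998541, Std(Y) = 4.808557
r = 0.8212

0.8212


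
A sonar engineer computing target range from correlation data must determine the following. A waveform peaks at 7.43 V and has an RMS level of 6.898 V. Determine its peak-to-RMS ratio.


Crest factor is the ratio of peak to RMS:
CF = V_peak / V_rms
   = 7.43 / 6.898
   = 1.0771

1.0771


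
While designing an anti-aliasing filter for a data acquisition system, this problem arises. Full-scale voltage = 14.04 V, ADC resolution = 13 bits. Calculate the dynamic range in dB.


Dynamic range from full-scale to LSB:
V_min = V_max / 2^bits = 14.04 / 2^13
DR = 20 * log10(V_max / V_min)
   = 20 * log10(2^13)
   = 20 * 13 * log10(2)
   = 78.27 dB

78.27 dB


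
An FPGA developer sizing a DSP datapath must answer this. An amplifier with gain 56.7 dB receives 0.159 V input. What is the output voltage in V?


Output voltage from dB gain:
V_out = V_in * 10^(gain_dB / 20)
      = 0.159 * 10^(56.7 / 20)
      = 0.159 * 683.911647
      = 108.742 V

108.742 V


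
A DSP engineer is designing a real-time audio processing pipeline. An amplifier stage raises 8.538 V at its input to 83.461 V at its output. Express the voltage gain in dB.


Voltage gain in dB:
G = 20 * log10(Vout / Vin)
  = 20 * log10(83.461 / 8.538)
  = 20 * log10(9.77524)
  = 20 * 0.990127
  = 19.8 dB

19.8 dB


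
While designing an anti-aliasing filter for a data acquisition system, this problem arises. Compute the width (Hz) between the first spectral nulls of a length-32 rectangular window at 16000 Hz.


Main lobe width for a rectangular window:
Width = 2 * fs / N
      = 2 * 16000 / 32
      = 32000 / 32
      = 1000.0 Hz

1000.0 Hz


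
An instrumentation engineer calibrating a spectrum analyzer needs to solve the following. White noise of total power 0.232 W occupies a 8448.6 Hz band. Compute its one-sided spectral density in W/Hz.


Power spectral density:
PSD = P / BW
    = 0.232 / 8448.6
    = 2.746e-05 W/Hz

2.746e-05 W/Hz


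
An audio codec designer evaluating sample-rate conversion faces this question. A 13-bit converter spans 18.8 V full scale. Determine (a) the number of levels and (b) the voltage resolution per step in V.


Step 1 — number of quantization levels:
L = 2^N = 2^13 = 8192

Step 2 — LSB step size:
delta = Vfs / L
      = 18.8 / 8192
      = 0.00229492 V

Levels = 8192; step size = 0.00229492 V


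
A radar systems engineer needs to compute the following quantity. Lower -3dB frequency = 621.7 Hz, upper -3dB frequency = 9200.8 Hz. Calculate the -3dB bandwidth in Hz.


Bandwidth is the difference of -3dB frequencies:
BW = f_high - f_low
   = 9200.8 - 621.7
   = 8579.1 Hz

8579.1 Hz


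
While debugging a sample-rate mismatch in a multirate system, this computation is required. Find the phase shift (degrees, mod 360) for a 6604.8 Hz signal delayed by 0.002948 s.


Phase shift from frequency and time delay:
phi = 360 * f * t_delay
    = 360 * 6604.8 * 0.002948
    = 7009.54 degrees
    mod 360 = 169.54 degrees

169.54 degrees


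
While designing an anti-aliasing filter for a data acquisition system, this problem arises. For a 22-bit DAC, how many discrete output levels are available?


Number of quantization levels = 2^N
= 2^22
= 4194304

4194304


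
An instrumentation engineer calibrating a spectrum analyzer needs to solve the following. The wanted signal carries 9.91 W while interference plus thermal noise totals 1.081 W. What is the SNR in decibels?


SNR in decibels:
SNR = 10 * log10(Ps / Pn)
    = 10 * log10(9.91 / 1.081)
    = 10 * log10(9.1674)
    = 10 * 0.9622
    = 9.62 dB

9.62 dB


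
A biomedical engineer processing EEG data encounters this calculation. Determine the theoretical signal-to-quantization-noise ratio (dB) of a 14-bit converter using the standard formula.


Theoretical SNR for a full-scale sinusoid:
SNR = 6.02 * N + 1.76
    = 6.02 * 14 + 1.76
    = 84.28 + 1.76
    = 86.04 dB

86.04 dB


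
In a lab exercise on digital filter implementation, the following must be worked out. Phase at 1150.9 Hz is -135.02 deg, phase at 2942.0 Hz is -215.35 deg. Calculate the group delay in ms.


Group delay from phase difference:
tau = -d(phi)/d(omega)
d(phi) = -80.33 deg = -1.402023 rad
d(omega) = 2*pi*(2942.0 - 1150.9) = 11253.8132 rad/s
tau = -(-1.402023) / 11253.8132
    = 0.1246 ms

0.1246 ms


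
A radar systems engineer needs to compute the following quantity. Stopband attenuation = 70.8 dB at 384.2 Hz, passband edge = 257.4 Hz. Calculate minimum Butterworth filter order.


Butterworth filter order formula:
n = log10(10^(A/10) - 1) / (2 * log10(f_stop/f_pass))
10^(70.8/10) - 1 = 12022643.3462
f_stop/f_pass = 384.2 / 257.4 = 1.4926
n = 20.3508 -> ceil = 21

21


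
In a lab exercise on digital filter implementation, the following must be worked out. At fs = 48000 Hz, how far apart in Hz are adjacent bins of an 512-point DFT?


DFT frequency resolution:
df = fs / N
   = 48000 / 512
   = 93.75 Hz

93.75 Hz


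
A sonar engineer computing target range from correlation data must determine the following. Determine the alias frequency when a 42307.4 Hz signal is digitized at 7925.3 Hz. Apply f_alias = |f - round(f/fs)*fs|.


Compute the nearest integer multiple of fs to the signal:
n = round(42307.4 / 7925.3) = 5
f_alias = |42307.4 - 5 * 7925.3|
        = |42307.4 - 39626.5|
        = 2680.9 Hz

2680.9


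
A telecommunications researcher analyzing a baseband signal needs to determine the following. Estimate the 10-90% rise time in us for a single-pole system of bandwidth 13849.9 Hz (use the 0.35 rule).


Rise time from bandwidth relationship:
tr = 0.35 / BW
   = 0.35 / 13849.9
   = 2.527094058e-05 s
   = 25.2709 us

25.2709 us


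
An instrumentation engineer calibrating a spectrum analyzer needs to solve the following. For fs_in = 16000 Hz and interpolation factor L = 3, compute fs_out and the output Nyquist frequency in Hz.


Step 1 — output sample rate after interpolation by L:
fs_out = L * fs_in = 3 * 16000 = 48000 Hz

Step 2 — Nyquist frequency of the output stream:
f_Nyq = fs_out / 2 = 48000 / 2 = 24000.0 Hz

fs_out = 48000 Hz; f_Nyquist = 24000.0 Hz


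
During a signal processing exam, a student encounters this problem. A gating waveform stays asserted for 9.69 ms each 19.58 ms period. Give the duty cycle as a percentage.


Duty cycle as a percentage:
DC = (t_on / T) * 100
   = (9.69 / 19.58) * 100
   = 0.494893 * 100
   = 49.49 %

49.49 %


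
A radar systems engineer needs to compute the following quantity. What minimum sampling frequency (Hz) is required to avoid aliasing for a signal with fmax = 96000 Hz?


The Nyquist rate is twice the maximum frequency component.
fs_min = 2 * fmax
      = 2 * 96000
      = 192000 Hz

192000


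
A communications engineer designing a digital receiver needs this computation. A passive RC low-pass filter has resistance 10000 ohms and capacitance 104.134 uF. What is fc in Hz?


Cutoff frequency of a first-order RC filter:
fc = 1 / (2 * pi * R * C)
C = 104.134 uF = 0.000104134 F
fc = 1 / (2 * pi * 10000 * 0.000104134)
   = 1 / 6.5429321877784
   = 0.152837 Hz

0.152837 Hz


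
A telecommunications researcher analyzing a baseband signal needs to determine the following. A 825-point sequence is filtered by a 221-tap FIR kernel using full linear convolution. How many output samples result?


Linear convolution output length:
L = N + M - 1
  = 825 + 221 - 1
  = 1045 samples

1045


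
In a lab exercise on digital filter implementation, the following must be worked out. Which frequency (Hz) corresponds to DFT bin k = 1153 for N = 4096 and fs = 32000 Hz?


Frequency of DFT bin k:
f_k = k * fs / N
    = 1153 * 32000 / 4096
    = 36896000 / 4096
    = 9007.812 Hz

9007.812 Hz


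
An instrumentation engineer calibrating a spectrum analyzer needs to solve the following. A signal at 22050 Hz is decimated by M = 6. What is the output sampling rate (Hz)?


Decimation reduces the sample rate:
fs_out = fs_in / M
       = 22050 / 6
       = 3675.0 Hz

3675.0 Hz


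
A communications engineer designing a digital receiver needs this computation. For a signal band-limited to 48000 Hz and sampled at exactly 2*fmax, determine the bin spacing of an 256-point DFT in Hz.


Step 1 — Nyquist sampling rate:
fs = 2 * fmax = 2 * 48000 = 96000 Hz

Step 2 — DFT bin spacing:
df = fs / N = 96000 / 256 = 375.0 Hz

375.0 Hz


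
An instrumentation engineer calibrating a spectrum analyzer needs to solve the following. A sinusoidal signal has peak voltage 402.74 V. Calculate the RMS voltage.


RMS voltage for a sinusoidal waveform:
V_rms = V_peak / sqrt(2)
      = 402.74 / 1.414214
      = 284.78 V

284.78 V


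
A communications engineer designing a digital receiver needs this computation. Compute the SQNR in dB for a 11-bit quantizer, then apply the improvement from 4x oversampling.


Step 1 — baseline SQNR at Nyquist:
SQNR_base = 6.02*N + 1.76
          = 6.02*11 + 1.76
          = 67.98 dB

Step 2 — oversampling processing gain:
G = 10*log10(OSR) = 10*log10(4) = 6.02 dB

Step 3 — total:
SQNR_total = 67.98 + 6.02 = 74.0 dB

Base SQNR = 67.98 dB; oversampled SQNR = 74.0 dB


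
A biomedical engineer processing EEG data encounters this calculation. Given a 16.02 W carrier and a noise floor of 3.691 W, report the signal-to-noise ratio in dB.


SNR in decibels:
SNR = 10 * log10(Ps / Pn)
    = 10 * log10(16.02 / 3.691)
    = 10 * log10(4.3403)
    = 10 * 0.6375
    = 6.38 dB

6.38 dB


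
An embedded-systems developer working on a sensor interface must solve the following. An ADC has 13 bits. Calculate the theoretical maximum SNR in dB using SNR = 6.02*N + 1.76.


Theoretical SNR for a full-scale sinusoid:
SNR = 6.02 * N + 1.76
    = 6.02 * 13 + 1.76
    = 78.26 + 1.76
    = 80.02 dB

80.02 dB


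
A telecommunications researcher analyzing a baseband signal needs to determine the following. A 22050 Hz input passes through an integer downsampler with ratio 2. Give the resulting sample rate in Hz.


Decimation reduces the sample rate:
fs_out = fs_in / M
       = 22050 / 2
       = 11025.0 Hz

11025.0 Hz


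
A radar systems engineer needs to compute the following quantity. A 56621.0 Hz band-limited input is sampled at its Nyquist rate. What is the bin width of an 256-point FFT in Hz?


Step 1 — Nyquist sampling rate:
fs = 2 * fmax = 2 * 56621.0 = 113242.0 Hz

Step 2 — DFT bin spacing:
df = fs / N = 113242.0 / 256 = 442.3516 Hz

442.3516 Hz


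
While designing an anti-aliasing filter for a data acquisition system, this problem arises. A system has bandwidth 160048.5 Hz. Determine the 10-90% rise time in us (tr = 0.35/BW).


Rise time from bandwidth relationship:
tr = 0.35 / BW
   = 0.35 / 160048.5
   = 2.186837115e-06 s
   = 2.1868 us

2.1868 us


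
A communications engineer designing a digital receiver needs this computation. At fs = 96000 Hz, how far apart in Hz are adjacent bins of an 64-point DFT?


DFT frequency resolution:
df = fs / N
   = 96000 / 64
   = 1500.0 Hz

1500.0 Hz


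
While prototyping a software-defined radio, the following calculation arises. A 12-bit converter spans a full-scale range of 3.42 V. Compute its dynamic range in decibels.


Dynamic range from full-scale to LSB:
V_min = V_max / 2^bits = 3.42 / 2^12
DR = 20 * log10(V_max / V_min)
   = 20 * log10(2^12)
   = 20 * 12 * log10(2)
   = 72.25 dB

72.25 dB


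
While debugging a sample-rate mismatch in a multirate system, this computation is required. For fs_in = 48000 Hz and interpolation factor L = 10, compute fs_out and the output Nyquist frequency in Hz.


Step 1 — output sample rate after interpolation by L:
fs_out = L * fs_in = 10 * 48000 = 480000 Hz

Step 2 — Nyquist frequency of the output stream:
f_Nyq = fs_out / 2 = 480000 / 2 = 240000.0 Hz

fs_out = 480000 Hz; f_Nyquist = 240000.0 Hz


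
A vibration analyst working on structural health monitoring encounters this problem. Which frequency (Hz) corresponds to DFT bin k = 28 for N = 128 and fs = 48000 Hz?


Frequency of DFT bin k:
f_k = k * fs / N
    = 28 * 48000 / 128
    = 1344000 / 128
    = 10500.0 Hz

10500.0 Hz


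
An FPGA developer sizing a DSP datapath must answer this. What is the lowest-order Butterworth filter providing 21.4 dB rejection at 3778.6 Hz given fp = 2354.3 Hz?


Butterworth filter order formula:
n = log10(10^(A/10) - 1) / (2 * log10(f_stop/f_pass))
10^(21.4/10) - 1 = 137.0384
f_stop/f_pass = 3778.6 / 2354.3 = 1.605
n = 5.1999 -> ceil = 6

6


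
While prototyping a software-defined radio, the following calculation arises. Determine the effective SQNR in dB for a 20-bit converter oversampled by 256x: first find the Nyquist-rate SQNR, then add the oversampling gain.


Step 1 — baseline SQNR at Nyquist:
SQNR_base = 6.02*N + 1.76
          = 6.02*20 + 1.76
          = 122.16 dB

Step 2 — oversampling processing gain:
G = 10*log10(OSR) = 10*log10(256) = 24.08 dB

Step 3 — total:
SQNR_total = 122.16 + 24.08 = 146.24 dB

Base SQNR = 122.16 dB; oversampled SQNR = 146.24 dB


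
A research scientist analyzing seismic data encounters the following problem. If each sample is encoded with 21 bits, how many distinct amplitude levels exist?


Number of quantization levels = 2^N
= 2^21
= 2097152

2097152


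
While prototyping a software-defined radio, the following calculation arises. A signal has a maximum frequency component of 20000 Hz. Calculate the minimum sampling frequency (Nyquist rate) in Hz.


The Nyquist rate is twice the maximum frequency component.
fs_min = 2 * fmax
      = 2 * 20000
      = 40000 Hz

40000


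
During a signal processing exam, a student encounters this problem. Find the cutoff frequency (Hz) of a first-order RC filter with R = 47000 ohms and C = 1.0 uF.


Cutoff frequency of a first-order RC filter:
fc = 1 / (2 * pi * R * C)
C = 1.0 uF = 1e-06 F
fc = 1 / (2 * pi * 47000 * 1e-06)
   = 1 / 0.29530970943744
   = 3.386275 Hz

3.386275 Hz


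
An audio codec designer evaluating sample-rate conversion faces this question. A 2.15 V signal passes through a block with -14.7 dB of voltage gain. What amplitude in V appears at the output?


Output voltage from dB gain:
V_out = V_in * 10^(gain_dB / 20)
      = 2.15 * 10^(-14.7 / 20)
      = 2.15 * 0.184077
      = 0.3958 V

0.3958 V


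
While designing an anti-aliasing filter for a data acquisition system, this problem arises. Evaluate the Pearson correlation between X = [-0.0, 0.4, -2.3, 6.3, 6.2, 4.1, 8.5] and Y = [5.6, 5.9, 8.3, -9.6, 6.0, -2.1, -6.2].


Pearson correlation coefficient (population):
r = cov(X,Y) / (std(X) * std(Y))
Mean X = 3.3143, Mean Y = 1.1286
Cov(X,Y) = -18.214694
Std(X) = 3.698428, Std(Y) = 6.515413
r = -0.7559

-0.7559


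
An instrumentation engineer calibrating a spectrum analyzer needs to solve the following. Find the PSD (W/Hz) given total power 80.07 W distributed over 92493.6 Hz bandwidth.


Power spectral density:
PSD = P / BW
    = 80.07 / 92493.6
    = 0.00086568 W/Hz

0.00086568 W/Hz


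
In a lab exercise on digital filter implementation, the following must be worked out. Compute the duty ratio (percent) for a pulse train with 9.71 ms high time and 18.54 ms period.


Duty cycle as a percentage:
DC = (t_on / T) * 100
   = (9.71 / 18.54) * 100
   = 0.523732 * 100
   = 52.37 %

52.37 %


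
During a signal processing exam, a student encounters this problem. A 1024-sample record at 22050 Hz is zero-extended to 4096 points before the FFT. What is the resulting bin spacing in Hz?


Frequency resolution after zero-padding:
N_padded = 1024 * 4 = 4096
df = fs / N_padded
   = 22050 / 4096
   = 5.3833 Hz

5.3833 Hz


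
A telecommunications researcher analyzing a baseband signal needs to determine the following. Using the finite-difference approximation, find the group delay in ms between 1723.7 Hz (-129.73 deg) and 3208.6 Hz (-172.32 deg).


Group delay from phase difference:
tau = -d(phi)/d(omega)
d(phi) = -42.59 deg = -0.743336 rad
d(omega) = 2*pi*(3208.6 - 1723.7) = 9329.9019 rad/s
tau = -(-0.743336) / 9329.9019
    = 0.0797 ms

0.0797 ms


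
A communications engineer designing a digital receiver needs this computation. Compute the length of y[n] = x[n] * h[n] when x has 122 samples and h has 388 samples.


Linear convolution output length:
L = N + M - 1
  = 122 + 388 - 1
  = 509 samples

509


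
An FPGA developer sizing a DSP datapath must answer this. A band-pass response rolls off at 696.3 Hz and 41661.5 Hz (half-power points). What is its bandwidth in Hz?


Bandwidth is the difference of -3dB frequencies:
BW = f_high - f_low
   = 41661.5 - 696.3
   = 40965.2 Hz

40965.2 Hz


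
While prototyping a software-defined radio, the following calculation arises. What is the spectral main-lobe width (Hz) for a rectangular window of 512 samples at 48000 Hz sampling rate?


Main lobe width for a rectangular window:
Width = 2 * fs / N
      = 2 * 48000 / 512
      = 96000 / 512
      = 187.5 Hz

187.5 Hz


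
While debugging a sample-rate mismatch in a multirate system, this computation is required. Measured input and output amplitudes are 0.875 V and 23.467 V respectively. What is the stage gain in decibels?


Voltage gain in dB:
G = 20 * log10(Vout / Vin)
  = 20 * log10(23.467 / 0.875)
  = 20 * log10(26.819429)
  = 20 * 1.42845
  = 28.57 dB

28.57 dB


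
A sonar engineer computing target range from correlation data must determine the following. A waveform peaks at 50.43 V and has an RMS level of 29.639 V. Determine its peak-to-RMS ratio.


Crest factor is the ratio of peak to RMS:
CF = V_peak / V_rms
   = 50.43 / 29.639
   = 1.7015

1.7015


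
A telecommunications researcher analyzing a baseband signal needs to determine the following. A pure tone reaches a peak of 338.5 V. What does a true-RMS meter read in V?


RMS voltage for a sinusoidal waveform:
V_rms = V_peak / sqrt(2)
      = 338.5 / 1.414214
      = 239.356 V

239.356 V


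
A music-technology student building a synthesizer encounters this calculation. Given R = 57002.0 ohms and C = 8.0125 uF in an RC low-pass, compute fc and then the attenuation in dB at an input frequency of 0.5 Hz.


Step 1 — cutoff frequency:
fc = 1 / (2*pi*R*C)
C = 8.0125 uF = 8.0125e-06 F
fc = 1 / (2*pi*57002.0*8.0125e-06)
   = 0.348467 Hz

Step 2 — magnitude at f = 0.5 Hz:
|H(f)| = 1 / sqrt(1 + (f/fc)^2)
f/fc = 0.5 / 0.348467 = 1.434856
|H| = 1 / sqrt(1 + 2.058812) = 0.571773
|H|_dB = 20*log10(0.571773) = -4.86 dB

fc = 0.348467 Hz; |H(0.5 Hz)| = -4.86 dB


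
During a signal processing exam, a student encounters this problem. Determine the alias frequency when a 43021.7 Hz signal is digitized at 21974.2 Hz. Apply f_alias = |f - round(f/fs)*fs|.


Compute the nearest integer multiple of fs to the signal:
n = round(43021.7 / 21974.2) = 2
f_alias = |43021.7 - 2 * 21974.2|
        = |43021.7 - 43948.4|
        = 926.7 Hz

926.7


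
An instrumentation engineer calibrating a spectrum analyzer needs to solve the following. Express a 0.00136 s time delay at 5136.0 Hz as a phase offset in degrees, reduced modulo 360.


Phase shift from frequency and time delay:
phi = 360 * f * t_delay
    = 360 * 5136.0 * 0.00136
    = 2514.59 degrees
    mod 360 = 354.59 degrees

354.59 degrees


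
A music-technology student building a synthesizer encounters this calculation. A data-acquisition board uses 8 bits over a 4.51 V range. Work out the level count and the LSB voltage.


Step 1 — number of quantization levels:
L = 2^N = 2^8 = 256

Step 2 — LSB step size:
delta = Vfs / L
      = 4.51 / 256
      = 0.01761719 V

Levels = 256; step size = 0.01761719 V


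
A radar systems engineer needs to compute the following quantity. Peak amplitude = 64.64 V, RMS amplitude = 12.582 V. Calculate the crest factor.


Crest factor is the ratio of peak to RMS:
CF = V_peak / V_rms
   = 64.64 / 12.582
   = 5.1375

5.1375


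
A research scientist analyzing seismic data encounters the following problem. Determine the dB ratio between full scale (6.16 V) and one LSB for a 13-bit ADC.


Dynamic range from full-scale to LSB:
V_min = V_max / 2^bits = 6.16 / 2^13
DR = 20 * log10(V_max / V_min)
   = 20 * log10(2^13)
   = 20 * 13 * log10(2)
   = 78.27 dB

78.27 dB


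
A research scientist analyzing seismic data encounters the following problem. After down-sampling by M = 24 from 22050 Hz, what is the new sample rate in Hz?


Decimation reduces the sample rate:
fs_out = fs_in / M
       = 22050 / 24
       = 918.75 Hz

918.75 Hz


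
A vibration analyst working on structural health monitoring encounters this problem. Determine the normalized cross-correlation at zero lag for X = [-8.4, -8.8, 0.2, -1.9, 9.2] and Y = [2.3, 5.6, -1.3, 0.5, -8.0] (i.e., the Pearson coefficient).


Pearson correlation coefficient (population):
r = cov(X,Y) / (std(X) * std(Y))
Mean X = -1.94, Mean Y = -0.18
Cov(X,Y) = -29.0312
Std(X) = 6.595028, Std(Y) = 4.526102
r = -0.9726

-0.9726


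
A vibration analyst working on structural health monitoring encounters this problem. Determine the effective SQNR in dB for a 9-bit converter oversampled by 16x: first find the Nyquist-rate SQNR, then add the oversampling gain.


Step 1 — baseline SQNR at Nyquist:
SQNR_base = 6.02*N + 1.76
          = 6.02*9 + 1.76
          = 55.94 dB

Step 2 — oversampling processing gain:
G = 10*log10(OSR) = 10*log10(16) = 12.04 dB

Step 3 — total:
SQNR_total = 55.94 + 12.04 = 67.98 dB

Base SQNR = 55.94 dB; oversampled SQNR = 67.98 dB


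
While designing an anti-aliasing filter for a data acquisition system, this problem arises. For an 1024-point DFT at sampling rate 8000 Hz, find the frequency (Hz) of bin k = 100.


Frequency of DFT bin k:
f_k = k * fs / N
    = 100 * 8000 / 1024
    = 800000 / 1024
    = 781.25 Hz

781.25 Hz


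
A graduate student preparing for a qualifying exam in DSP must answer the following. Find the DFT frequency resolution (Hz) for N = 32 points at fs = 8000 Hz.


DFT frequency resolution:
df = fs / N
   = 8000 / 32
   = 250.0 Hz

250.0 Hz


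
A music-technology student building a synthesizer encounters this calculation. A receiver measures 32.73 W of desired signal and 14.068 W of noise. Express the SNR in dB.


SNR in decibels:
SNR = 10 * log10(Ps / Pn)
    = 10 * log10(32.73 / 14.068)
    = 10 * log10(2.3266)
    = 10 * 0.3667
    = 3.67 dB

3.67 dB


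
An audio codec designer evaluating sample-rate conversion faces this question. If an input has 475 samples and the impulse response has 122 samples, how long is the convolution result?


Linear convolution output length:
L = N + M - 1
  = 475 + 122 - 1
  = 596 samples

596


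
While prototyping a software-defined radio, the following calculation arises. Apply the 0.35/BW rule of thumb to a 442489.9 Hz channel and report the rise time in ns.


Rise time from bandwidth relationship:
tr = 0.35 / BW
   = 0.35 / 442489.9
   = 7.90978506e-07 s
   = 790.9785 ns

790.9785 ns


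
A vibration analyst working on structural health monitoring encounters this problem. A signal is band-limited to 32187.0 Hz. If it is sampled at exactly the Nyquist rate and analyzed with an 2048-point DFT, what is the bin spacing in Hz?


Step 1 — Nyquist sampling rate:
fs = 2 * fmax = 2 * 32187.0 = 64374.0 Hz

Step 2 — DFT bin spacing:
df = fs / N = 64374.0 / 2048 = 31.4326 Hz

31.4326 Hz


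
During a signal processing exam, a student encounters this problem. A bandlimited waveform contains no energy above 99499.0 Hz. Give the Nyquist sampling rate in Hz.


The Nyquist rate is twice the maximum frequency component.
fs_min = 2 * fmax
      = 2 * 99499.0
      = 198998.0 Hz

198998.0


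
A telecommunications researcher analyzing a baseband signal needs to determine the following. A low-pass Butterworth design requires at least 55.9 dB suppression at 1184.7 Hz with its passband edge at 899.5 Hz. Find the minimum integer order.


Butterworth filter order formula:
n = log10(10^(A/10) - 1) / (2 * log10(f_stop/f_pass))
10^(55.9/10) - 1 = 389044.145
f_stop/f_pass = 1184.7 / 899.5 = 1.3171
n = 23.3681 -> ceil = 24

24


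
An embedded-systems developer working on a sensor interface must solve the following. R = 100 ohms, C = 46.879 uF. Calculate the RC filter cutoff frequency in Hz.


Cutoff frequency of a first-order RC filter:
fc = 1 / (2 * pi * R * C)
C = 46.879 uF = 4.6879e-05 F
fc = 1 / (2 * pi * 100 * 4.6879e-05)
   = 1 / 0.029454944401527
   = 33.950157 Hz

33.950157 Hz


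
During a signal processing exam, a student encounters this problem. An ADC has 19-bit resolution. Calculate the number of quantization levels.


Number of quantization levels = 2^N
= 2^19
= 524288

524288


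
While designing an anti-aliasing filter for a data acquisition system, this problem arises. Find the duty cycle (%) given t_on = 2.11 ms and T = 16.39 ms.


Duty cycle as a percentage:
DC = (t_on / T) * 100
   = (2.11 / 16.39) * 100
   = 0.128737 * 100
   = 12.87 %

12.87 %


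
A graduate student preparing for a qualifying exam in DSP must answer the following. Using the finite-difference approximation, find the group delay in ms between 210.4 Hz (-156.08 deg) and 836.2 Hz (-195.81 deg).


Group delay from phase difference:
tau = -d(phi)/d(omega)
d(phi) = -39.73 deg = -0.693419 rad
d(omega) = 2*pi*(836.2 - 210.4) = 3932.0174 rad/s
tau = -(-0.693419) / 3932.0174
    = 0.1764 ms

0.1764 ms


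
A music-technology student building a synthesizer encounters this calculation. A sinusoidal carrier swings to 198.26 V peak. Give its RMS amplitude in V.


RMS voltage for a sinusoidal waveform:
V_rms = V_peak / sqrt(2)
      = 198.26 / 1.414214
      = 140.191 V

140.191 V


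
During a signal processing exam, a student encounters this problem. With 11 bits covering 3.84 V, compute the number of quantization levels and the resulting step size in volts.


Step 1 — number of quantization levels:
L = 2^N = 2^11 = 2048

Step 2 — LSB step size:
delta = Vfs / L
      = 3.84 / 2048
      = 0.001875 V

Levels = 2048; step size = 0.001875 V


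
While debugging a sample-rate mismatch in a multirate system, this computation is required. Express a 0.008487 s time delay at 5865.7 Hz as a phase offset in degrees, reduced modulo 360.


Phase shift from frequency and time delay:
phi = 360 * f * t_delay
    = 360 * 5865.7 * 0.008487
    = 17921.59 degrees
    mod 360 = 281.59 degrees

281.59 degrees
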